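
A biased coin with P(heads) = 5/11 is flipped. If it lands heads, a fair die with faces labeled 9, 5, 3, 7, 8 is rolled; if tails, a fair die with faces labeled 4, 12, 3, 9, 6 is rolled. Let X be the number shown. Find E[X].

E[X | heads] = (9+5+3+7+8)/5 = 32/5.
E[X | tails] = (4+12+3+9+6)/5 = 34/5.
E[X] = (5/11)·(32/5) + (6/11)·(34/5) = 364/55.

364/55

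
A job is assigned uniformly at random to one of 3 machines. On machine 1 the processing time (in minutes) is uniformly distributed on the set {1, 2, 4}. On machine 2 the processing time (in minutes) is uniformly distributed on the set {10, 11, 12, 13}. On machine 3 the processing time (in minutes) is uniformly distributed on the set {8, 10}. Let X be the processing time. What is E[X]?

E[X | machine 1] = (1+2+4)/3 = 7/3.
E[X | machine 2] = (10+11+12+13)/4 = 23/2.
E[X | machine 3] = (8+10)/2 = 9.
E[X] = (1/3)·(7/3) + (1/3)·(23/2) + (1/3)·(9) = 137/18.

137/18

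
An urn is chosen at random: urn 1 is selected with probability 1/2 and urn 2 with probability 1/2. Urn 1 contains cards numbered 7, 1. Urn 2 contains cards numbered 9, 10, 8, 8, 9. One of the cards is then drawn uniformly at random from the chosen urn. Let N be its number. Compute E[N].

32/5

E[N | urn 1] = (7+1)/2 = 4.
E[N | urn 2] = (9+10+8+8+9)/5 = 44/5.
By the law of total expectation,
E[N] = (1/2)·(4) + (1/2)·(44/5) = 32/5.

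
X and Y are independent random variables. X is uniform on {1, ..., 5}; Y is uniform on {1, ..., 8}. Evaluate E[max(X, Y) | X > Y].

4

Outcomes with X > Y: (2,1), (3,1), (3,2), (4,1), (4,2), (4,3), (5,1), (5,2), (5,3), (5,4), each with probability 1/40.
E[max(X, Y) | X > Y] = (2 + 3 + 3 + 4 + 4 + 4 + 5 + 5 + 5 + 5) / 10 = 4.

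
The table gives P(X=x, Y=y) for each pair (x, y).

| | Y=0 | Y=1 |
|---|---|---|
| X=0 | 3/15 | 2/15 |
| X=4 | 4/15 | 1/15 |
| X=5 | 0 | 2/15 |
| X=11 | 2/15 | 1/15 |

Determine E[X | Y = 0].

38/9

P(Y = 0) = 3/5.
Σ X·P over the event = 0·(3/15) + 4·(4/15) + 11·(2/15) = 38/15.
E[X | Y = 0] = (38/15) / (3/5) = 38/9.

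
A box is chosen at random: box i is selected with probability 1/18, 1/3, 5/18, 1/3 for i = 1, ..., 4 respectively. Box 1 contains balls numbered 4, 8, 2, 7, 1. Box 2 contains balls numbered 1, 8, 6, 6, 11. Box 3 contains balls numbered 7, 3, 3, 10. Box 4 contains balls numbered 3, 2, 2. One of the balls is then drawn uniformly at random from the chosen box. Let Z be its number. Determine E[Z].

E[Z | box 1] = (4+8+2+7+1)/5 = 22/5.
E[Z | box 2] = (1+8+6+6+11)/5 = 32/5.
E[Z | box 3] = (7+3+3+10)/4 = 23/4.
E[Z | box 4] = (3+2+2)/3 = 7/3.
By the law of total expectation,
E[Z] = (1/18)·(22/5) + (1/3)·(32/5) + (5/18)·(23/4) + (1/3)·(7/3) = 1711/360.

1711/360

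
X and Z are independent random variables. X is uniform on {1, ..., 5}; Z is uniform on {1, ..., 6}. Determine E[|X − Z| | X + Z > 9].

1

P(X + Z > 9) = 1/10.
Summing |X−Z|·P(x,y) over outcomes with X + Z > 9 gives 1/10.
E[|X − Z| | X + Z > 9] = (1/10) / (1/10) = 1.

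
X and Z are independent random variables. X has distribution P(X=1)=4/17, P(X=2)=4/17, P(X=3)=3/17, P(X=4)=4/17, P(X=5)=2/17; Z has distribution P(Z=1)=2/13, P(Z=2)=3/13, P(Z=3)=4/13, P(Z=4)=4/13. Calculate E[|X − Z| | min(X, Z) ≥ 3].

13/18

P(min(X, Z) ≥ 3) = 72/221.
Summing |X−Z|·P(x,y) over outcomes with min(X, Z) ≥ 3 gives 4/17.
E[|X − Z| | min(X, Z) ≥ 3] = (4/17) / (72/221) = 13/18.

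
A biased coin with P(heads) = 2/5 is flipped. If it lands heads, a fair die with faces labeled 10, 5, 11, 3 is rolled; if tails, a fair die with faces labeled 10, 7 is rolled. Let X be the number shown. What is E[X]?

8

E[X | heads] = (10+5+11+3)/4 = 29/4.
E[X | tails] = (10+7)/2 = 17/2.
E[X] = (2/5)·(29/4) + (3/5)·(17/2) = 8.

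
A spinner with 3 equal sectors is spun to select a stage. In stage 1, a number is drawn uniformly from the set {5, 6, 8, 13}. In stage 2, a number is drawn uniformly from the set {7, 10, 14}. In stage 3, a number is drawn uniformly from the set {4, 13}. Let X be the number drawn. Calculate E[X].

161/18

E[X | stage 1] = (5+6+8+13)/4 = 8.
E[X | stage 2] = (7+10+14)/3 = 31/3.
E[X | stage 3] = (4+13)/2 = 17/2.
By the law of total expectation,
E[X] = (1/3)·(8) + (1/3)·(31/3) + (1/3)·(17/2) = 161/18.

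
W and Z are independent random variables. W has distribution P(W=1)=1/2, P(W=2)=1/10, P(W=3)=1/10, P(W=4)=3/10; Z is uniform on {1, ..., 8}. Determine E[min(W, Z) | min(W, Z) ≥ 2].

P(min(W, Z) ≥ 2) = 7/16.
Summing min(W,Z)·P(x,y) over outcomes with min(W, Z) ≥ 2 gives 109/80.
E[min(W, Z) | min(W, Z) ≥ 2] = (109/80) / (7/16) = 109/35.

109/35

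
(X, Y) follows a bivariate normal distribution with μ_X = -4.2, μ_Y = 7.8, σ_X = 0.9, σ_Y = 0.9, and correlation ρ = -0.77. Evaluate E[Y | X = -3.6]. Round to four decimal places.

For a bivariate normal, E[Y | X=x] = μ_Y + ρ·(σ_Y/σ_X)·(x − μ_X).
E[Y | X=-3.6] = 7.8 + (-0.77)·(0.9/0.9)·(-3.6 − (-4.2)) = 7.8 + (-0.77)·(0.6) = 7.3380.

7.3380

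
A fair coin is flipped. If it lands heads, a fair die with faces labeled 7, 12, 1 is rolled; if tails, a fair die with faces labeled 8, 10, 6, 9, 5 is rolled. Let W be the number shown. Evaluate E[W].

E[W | heads] = (7+12+1)/3 = 20/3.
E[W | tails] = (8+10+6+9+5)/5 = 38/5.
By the law of total expectation,
E[W] = (1/2)·(20/3) + (1/2)·(38/5) = 107/15.

107/15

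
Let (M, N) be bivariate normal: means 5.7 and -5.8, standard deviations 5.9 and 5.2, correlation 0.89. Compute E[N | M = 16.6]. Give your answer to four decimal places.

E[N | M=x] = μ_N + ρ(σ_N/σ_M)(x − μ_M) for jointly normal variables.
E[N | M=16.6] = -5.8 + (0.89)·(5.2/5.9)·(16.6 − (5.7)) = -5.8 + (0.784407)·(10.9) = 2.7500.

2.7500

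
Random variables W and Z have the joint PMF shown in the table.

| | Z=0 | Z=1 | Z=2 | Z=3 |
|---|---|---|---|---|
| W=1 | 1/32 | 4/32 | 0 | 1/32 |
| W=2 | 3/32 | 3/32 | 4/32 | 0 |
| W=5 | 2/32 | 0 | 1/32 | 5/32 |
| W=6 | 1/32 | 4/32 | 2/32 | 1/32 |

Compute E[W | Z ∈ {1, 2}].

59/18

P(Z ∈ {1, 2}) = 9/16.
Σ W·P over the event = 1·(4/32) + 2·(3/32) + 2·(4/32) + 5·(1/32) + 6·(4/32) + 6·(2/32) = 59/32.
E[W | Z ∈ {1, 2}] = (59/32) / (9/16) = 59/18.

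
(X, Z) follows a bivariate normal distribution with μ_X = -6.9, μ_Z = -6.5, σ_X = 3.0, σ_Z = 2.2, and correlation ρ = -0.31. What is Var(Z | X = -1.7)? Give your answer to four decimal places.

For a bivariate normal, Var(Z | X=x) = σ_Z²(1 − ρ²).
Var(Z | X=-1.7) = (2.2)²·(1 − (-0.31)²) = 4.84·0.9039 = 4.3749.

4.3749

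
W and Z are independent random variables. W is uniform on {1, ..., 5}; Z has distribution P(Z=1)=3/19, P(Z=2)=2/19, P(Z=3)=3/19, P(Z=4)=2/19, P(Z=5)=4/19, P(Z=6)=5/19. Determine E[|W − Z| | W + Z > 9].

15/14

P(W + Z > 9) = 14/95.
Summing |W−Z|·P(x,y) over outcomes with W + Z > 9 gives 3/19.
E[|W − Z| | W + Z > 9] = (3/19) / (14/95) = 15/14.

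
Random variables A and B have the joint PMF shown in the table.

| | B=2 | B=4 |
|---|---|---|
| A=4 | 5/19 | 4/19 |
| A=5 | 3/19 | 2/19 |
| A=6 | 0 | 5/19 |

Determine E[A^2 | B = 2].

155/8

P(B = 2) = 8/19.
Σ A^2·P over the event = 16·(5/19) + 25·(3/19) = 155/19.
E[A^2 | B = 2] = (155/19) / (8/19) = 155/8.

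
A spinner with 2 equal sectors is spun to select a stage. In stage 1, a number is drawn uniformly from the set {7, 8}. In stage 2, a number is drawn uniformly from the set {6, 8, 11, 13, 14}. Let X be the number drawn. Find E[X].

E[X | stage 1] = (7+8)/2 = 15/2.
E[X | stage 2] = (6+8+11+13+14)/5 = 52/5.
E[X] = (1/2)·(15/2) + (1/2)·(52/5) = 179/20.

179/20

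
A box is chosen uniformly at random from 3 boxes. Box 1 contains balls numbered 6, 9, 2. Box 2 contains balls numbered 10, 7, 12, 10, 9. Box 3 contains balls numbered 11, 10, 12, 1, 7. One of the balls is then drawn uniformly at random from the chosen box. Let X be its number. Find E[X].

E[X | box 1] = (6+9+2)/3 = 17/3.
E[X | box 2] = (10+7+12+10+9)/5 = 48/5.
E[X | box 3] = (11+10+12+1+7)/5 = 41/5.
E[X] = (1/3)·(17/3) + (1/3)·(48/5) + (1/3)·(41/5) = 352/45.

352/45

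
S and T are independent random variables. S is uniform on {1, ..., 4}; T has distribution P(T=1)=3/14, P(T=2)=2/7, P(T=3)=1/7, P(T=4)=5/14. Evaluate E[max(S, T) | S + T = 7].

P(S + T = 7) = 1/8.
Summing max(S,T)·P(x,y) over outcomes with S + T = 7 gives 1/2.
E[max(S, T) | S + T = 7] = (1/2) / (1/8) = 4.

4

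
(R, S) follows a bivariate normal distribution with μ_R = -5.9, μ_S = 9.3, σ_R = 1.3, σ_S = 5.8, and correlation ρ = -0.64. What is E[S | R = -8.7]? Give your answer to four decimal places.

E[S | R=x] = μ_S + ρ(σ_S/σ_R)(x − μ_R) for jointly normal variables.
E[S | R=-8.7] = 9.3 + (-0.64)·(5.8/1.3)·(-8.7 − (-5.9)) = 9.3 + (-2.8554)·(-2.8) = 17.2951.

17.2951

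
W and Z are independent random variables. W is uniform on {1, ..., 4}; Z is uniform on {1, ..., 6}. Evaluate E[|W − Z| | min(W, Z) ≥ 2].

23/15

P(min(W, Z) ≥ 2) = 5/8.
Summing |W−Z|·P(x,y) over outcomes with min(W, Z) ≥ 2 gives 23/24.
E[|W − Z| | min(W, Z) ≥ 2] = (23/24) / (5/8) = 23/15.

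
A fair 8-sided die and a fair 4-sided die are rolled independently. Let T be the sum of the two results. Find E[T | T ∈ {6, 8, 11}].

39/5

P(T ∈ {6, 8, 11}) = 5/16.
Σ over the event: 6·1/8 + 8·1/8 + 11·1/16 = 39/16.
E[T | T ∈ {6, 8, 11}] = (39/16) / (5/16) = 39/5.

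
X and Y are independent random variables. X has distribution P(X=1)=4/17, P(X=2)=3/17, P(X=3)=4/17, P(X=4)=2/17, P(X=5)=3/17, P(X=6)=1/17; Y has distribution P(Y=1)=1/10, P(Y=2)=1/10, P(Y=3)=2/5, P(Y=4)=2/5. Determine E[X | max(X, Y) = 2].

8/5

P(max(X, Y) = 2) = 1/17.
Summing X·P(x,y) over outcomes with max(X, Y) = 2 gives 8/85.
E[X | max(X, Y) = 2] = (8/85) / (1/17) = 8/5.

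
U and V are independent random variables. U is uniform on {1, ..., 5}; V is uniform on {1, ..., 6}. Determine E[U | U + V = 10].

9/2

Outcomes with U + V = 10: (4,6), (5,5), each with probability 1/30.
E[U | U + V = 10] = (4 + 5) / 2 = 9/2.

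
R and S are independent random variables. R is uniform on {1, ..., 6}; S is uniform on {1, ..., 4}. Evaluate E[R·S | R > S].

145/14

P(R > S) = 7/12.
Summing RS·P(x,y) over outcomes with R > S gives 145/24.
E[R·S | R > S] = (145/24) / (7/12) = 145/14.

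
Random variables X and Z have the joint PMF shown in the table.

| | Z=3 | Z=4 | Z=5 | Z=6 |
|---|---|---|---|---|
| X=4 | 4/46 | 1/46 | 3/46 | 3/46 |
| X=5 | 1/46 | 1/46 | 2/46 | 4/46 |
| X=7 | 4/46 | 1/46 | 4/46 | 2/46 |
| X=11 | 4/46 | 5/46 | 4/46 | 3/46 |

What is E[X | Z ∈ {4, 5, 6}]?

P(Z ∈ {4, 5, 6}) = 33/46.
Summing X·P(X=x,Z=y) over the conditioning event gives 122/23.
E[X | Z ∈ {4, 5, 6}] = (122/23) / (33/46) = 244/33.

244/33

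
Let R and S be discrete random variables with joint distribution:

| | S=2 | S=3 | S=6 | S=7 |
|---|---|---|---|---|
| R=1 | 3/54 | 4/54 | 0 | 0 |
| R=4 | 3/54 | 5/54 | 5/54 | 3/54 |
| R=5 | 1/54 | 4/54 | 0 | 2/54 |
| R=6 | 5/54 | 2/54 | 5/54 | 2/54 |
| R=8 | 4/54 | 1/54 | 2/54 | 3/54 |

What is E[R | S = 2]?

P(S = 2) = 8/27.
Σ R·P over the event = 1·(3/54) + 4·(3/54) + 5·(1/54) + 6·(5/54) + 8·(4/54) = 41/27.
E[R | S = 2] = (41/27) / (8/27) = 41/8.

41/8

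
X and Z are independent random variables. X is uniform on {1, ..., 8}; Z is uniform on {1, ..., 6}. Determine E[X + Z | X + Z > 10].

Outcomes with X + Z > 10: (5,6), (6,5), (6,6), (7,4), (7,5), (7,6), (8,3), (8,4), (8,5), (8,6), each with probability 1/48.
E[X + Z | X + Z > 10] = (11 + 11 + 12 + 11 + 12 + 13 + 11 + 12 + 13 + 14) / 10 = 12.

12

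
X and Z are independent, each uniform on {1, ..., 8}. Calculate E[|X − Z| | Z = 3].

9/4

Outcomes with Z = 3: (1,3), (2,3), (3,3), (4,3), (5,3), (6,3), (7,3), (8,3), each with probability 1/64.
E[|X − Z| | Z = 3] = (2 + 1 + 0 + 1 + 2 + 3 + 4 + 5) / 8 = 9/4.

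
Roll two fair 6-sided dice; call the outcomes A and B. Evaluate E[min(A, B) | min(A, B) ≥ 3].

31/8

P(min(A, B) ≥ 3) = 4/9.
Summing min(A,B)·P(x,y) over outcomes with min(A, B) ≥ 3 gives 31/18.
E[min(A, B) | min(A, B) ≥ 3] = (31/18) / (4/9) = 31/8.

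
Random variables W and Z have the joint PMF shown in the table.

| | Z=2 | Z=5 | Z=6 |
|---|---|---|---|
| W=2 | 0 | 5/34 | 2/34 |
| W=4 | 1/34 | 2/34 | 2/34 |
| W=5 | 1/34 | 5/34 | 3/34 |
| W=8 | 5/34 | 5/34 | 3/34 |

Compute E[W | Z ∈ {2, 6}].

P(Z ∈ {2, 6}) = 1/2.
Σ W·P over the event = 2·(2/34) + 4·(1/34) + 4·(2/34) + 5·(1/34) + 5·(3/34) + 8·(5/34) + 8·(3/34) = 50/17.
E[W | Z ∈ {2, 6}] = (50/17) / (1/2) = 100/17.

100/17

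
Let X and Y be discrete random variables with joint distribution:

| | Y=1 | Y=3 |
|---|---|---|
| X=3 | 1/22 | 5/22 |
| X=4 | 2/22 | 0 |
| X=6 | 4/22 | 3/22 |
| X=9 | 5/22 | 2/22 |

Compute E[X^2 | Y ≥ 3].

63/2

P(Y ≥ 3) = 5/11.
Σ X^2·P over the event = 9·(5/22) + 36·(3/22) + 81·(2/22) = 315/22.
E[X^2 | Y ≥ 3] = (315/22) / (5/11) = 63/2.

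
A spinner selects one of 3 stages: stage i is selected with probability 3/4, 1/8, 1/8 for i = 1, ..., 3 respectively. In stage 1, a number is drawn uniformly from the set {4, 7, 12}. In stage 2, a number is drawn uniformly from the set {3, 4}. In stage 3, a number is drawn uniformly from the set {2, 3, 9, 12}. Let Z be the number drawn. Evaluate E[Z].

E[Z | stage 1] = (4+7+12)/3 = 23/3.
E[Z | stage 2] = (3+4)/2 = 7/2.
E[Z | stage 3] = (2+3+9+12)/4 = 13/2.
By the law of total expectation,
E[Z] = (3/4)·(23/3) + (1/8)·(7/2) + (1/8)·(13/2) = 7.

7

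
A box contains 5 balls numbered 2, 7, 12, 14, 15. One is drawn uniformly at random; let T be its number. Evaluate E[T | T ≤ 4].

P(T ≤ 4) = 1/5.
Σ over the event: 2·1/5 = 2/5.
E[T | T ≤ 4] = (2/5) / (1/5) = 2.

2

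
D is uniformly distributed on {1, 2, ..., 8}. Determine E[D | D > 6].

Given D > 6, D is equally likely to be any of {7, 8}.
E[D | D > 6] = (7 + 8) / 2 = 15/2.

15/2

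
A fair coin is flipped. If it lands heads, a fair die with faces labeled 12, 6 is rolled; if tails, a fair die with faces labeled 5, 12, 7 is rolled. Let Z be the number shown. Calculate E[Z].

E[Z | heads] = (12+6)/2 = 9.
E[Z | tails] = (5+12+7)/3 = 8.
By the law of total expectation,
E[Z] = (1/2)·(9) + (1/2)·(8) = 17/2.

17/2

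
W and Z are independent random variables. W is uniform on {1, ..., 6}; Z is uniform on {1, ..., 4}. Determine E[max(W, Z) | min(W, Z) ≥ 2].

P(min(W, Z) ≥ 2) = 5/8.
Summing max(W,Z)·P(x,y) over outcomes with min(W, Z) ≥ 2 gives 8/3.
E[max(W, Z) | min(W, Z) ≥ 2] = (8/3) / (5/8) = 64/15.

64/15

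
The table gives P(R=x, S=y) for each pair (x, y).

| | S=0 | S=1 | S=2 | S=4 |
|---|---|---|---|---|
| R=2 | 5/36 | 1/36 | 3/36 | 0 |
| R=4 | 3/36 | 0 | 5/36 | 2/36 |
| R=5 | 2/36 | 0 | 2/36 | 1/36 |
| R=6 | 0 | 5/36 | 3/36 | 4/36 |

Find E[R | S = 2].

54/13

P(S = 2) = 13/36.
Σ R·P over the event = 2·(3/36) + 4·(5/36) + 5·(2/36) + 6·(3/36) = 3/2.
E[R | S = 2] = (3/2) / (13/36) = 54/13.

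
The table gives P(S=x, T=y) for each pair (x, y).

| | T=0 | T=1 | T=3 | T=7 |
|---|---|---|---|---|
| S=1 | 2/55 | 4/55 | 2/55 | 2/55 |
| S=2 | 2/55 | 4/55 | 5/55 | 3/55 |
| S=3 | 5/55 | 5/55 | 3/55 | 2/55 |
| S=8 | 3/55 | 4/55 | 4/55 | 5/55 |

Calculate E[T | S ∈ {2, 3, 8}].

119/45

P(S ∈ {2, 3, 8}) = 9/11.
Summing T·P(S=x,T=y) over the conditioning event gives 119/55.
E[T | S ∈ {2, 3, 8}] = (119/55) / (9/11) = 119/45.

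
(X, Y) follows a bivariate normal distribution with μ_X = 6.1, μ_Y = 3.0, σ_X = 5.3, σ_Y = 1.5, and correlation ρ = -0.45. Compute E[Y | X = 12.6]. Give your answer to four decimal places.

2.1722

For a bivariate normal, E[Y | X=x] = μ_Y + ρ·(σ_Y/σ_X)·(x − μ_X).
E[Y | X=12.6] = 3.0 + (-0.45)·(1.5/5.3)·(12.6 − (6.1)) = 3.0 + (-0.12736)·(6.5) = 2.1722.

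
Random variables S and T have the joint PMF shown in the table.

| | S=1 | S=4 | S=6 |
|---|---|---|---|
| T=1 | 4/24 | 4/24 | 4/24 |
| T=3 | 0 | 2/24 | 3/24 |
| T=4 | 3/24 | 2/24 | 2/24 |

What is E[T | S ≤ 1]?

P(S ≤ 1) = 7/24.
Σ T·P over the event = 1·(4/24) + 4·(3/24) = 2/3.
E[T | S ≤ 1] = (2/3) / (7/24) = 16/7.

16/7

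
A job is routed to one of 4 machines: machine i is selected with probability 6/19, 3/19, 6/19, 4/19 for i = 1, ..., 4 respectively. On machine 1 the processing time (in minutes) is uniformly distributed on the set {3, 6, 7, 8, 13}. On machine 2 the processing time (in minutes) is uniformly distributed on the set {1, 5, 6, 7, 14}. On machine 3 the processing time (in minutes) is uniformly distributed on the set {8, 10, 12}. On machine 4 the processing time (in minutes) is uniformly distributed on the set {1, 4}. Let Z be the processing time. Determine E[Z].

E[Z | machine 1] = (3+6+7+8+13)/5 = 37/5.
E[Z | machine 2] = (1+5+6+7+14)/5 = 33/5.
E[Z | machine 3] = (8+10+12)/3 = 10.
E[Z | machine 4] = (1+4)/2 = 5/2.
E[Z] = (6/19)·(37/5) + (3/19)·(33/5) + (6/19)·(10) + (4/19)·(5/2) = 671/95.

671/95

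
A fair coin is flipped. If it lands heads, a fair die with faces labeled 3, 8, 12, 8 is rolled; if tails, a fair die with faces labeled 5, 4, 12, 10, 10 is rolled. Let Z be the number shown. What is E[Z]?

319/40

E[Z | heads] = (3+8+12+8)/4 = 31/4.
E[Z | tails] = (5+4+12+10+10)/5 = 41/5.
E[Z] = (1/2)·(31/4) + (1/2)·(41/5) = 319/40.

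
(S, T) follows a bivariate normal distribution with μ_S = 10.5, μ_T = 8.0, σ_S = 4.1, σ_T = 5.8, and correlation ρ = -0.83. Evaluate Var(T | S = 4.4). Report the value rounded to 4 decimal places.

Var(T | S=x) = (1 − ρ²)·σ_T².
Var(T | S=4.4) = (5.8)²·(1 − (-0.83)²) = 33.64·0.3111 = 10.4654.

10.4654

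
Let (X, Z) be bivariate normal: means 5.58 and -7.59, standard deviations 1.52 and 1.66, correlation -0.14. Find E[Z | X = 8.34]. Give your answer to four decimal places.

-8.0120

For a bivariate normal, E[Z | X=x] = μ_Z + ρ·(σ_Z/σ_X)·(x − μ_X).
E[Z | X=8.34] = -7.59 + (-0.14)·(1.66/1.52)·(8.34 − (5.58)) = -7.59 + (-0.15289)·(2.76) = -8.0120.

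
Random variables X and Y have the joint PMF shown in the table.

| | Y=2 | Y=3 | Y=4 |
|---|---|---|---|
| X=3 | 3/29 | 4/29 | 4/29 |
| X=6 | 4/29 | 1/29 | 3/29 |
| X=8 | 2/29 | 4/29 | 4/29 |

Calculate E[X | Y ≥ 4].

P(Y ≥ 4) = 11/29.
Summing X·P(X=x,Y=y) over the conditioning event gives 62/29.
E[X | Y ≥ 4] = (62/29) / (11/29) = 62/11.

62/11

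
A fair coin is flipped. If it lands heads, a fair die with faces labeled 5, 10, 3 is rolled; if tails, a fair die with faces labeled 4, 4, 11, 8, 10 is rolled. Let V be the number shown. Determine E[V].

E[V | heads] = (5+10+3)/3 = 6.
E[V | tails] = (4+4+11+8+10)/5 = 37/5.
E[V] = (1/2)·(6) + (1/2)·(37/5) = 67/10.

67/10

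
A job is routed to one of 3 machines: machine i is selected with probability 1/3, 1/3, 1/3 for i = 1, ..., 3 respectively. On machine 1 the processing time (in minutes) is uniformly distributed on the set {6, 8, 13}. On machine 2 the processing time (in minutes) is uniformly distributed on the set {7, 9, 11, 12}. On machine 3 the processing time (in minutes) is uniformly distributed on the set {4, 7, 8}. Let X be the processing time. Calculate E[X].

E[X | machine 1] = (6+8+13)/3 = 9.
E[X | machine 2] = (7+9+11+12)/4 = 39/4.
E[X | machine 3] = (4+7+8)/3 = 19/3.
E[X] = (1/3)·(9) + (1/3)·(39/4) + (1/3)·(19/3) = 301/36.

301/36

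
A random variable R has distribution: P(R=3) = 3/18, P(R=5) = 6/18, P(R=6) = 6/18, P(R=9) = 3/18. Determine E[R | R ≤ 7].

5

P(R ≤ 7) = 5/6.
Σ over the event: 3·1/6 + 5·1/3 + 6·1/3 = 25/6.
E[R | R ≤ 7] = (25/6) / (5/6) = 5.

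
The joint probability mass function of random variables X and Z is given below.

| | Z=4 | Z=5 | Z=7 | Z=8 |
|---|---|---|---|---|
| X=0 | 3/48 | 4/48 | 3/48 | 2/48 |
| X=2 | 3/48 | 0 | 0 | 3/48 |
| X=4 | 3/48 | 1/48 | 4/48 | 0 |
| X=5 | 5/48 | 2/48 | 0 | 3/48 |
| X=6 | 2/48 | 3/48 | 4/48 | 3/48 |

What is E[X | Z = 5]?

16/5

P(Z = 5) = 5/24.
Summing X·P(X=x,Z=y) over the conditioning event gives 2/3.
E[X | Z = 5] = (2/3) / (5/24) = 16/5.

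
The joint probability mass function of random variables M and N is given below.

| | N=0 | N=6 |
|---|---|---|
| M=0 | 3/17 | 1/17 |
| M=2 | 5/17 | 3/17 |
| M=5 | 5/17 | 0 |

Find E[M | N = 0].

35/13

P(N = 0) = 13/17.
Summing M·P(M=x,N=y) over the conditioning event gives 35/17.
E[M | N = 0] = (35/17) / (13/17) = 35/13.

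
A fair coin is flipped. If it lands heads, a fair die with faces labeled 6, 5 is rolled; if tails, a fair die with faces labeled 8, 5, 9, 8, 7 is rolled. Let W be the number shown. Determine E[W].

129/20

E[W | heads] = (6+5)/2 = 11/2.
E[W | tails] = (8+5+9+8+7)/5 = 37/5.
By the law of total expectation,
E[W] = (1/2)·(11/2) + (1/2)·(37/5) = 129/20.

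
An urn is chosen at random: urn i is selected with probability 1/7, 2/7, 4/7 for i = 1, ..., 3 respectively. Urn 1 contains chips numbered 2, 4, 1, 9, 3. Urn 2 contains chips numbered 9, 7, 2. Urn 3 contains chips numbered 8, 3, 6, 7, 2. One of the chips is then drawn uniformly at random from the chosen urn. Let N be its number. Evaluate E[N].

183/35

E[N | urn 1] = (2+4+1+9+3)/5 = 19/5.
E[N | urn 2] = (9+7+2)/3 = 6.
E[N | urn 3] = (8+3+6+7+2)/5 = 26/5.
E[N] = (1/7)·(19/5) + (2/7)·(6) + (4/7)·(26/5) = 183/35.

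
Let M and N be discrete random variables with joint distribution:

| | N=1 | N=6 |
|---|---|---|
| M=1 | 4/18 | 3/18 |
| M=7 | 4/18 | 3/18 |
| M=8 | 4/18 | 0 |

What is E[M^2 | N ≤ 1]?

P(N ≤ 1) = 2/3.
Σ M^2·P over the event = 1·(4/18) + 49·(4/18) + 64·(4/18) = 76/3.
E[M^2 | N ≤ 1] = (76/3) / (2/3) = 38.

38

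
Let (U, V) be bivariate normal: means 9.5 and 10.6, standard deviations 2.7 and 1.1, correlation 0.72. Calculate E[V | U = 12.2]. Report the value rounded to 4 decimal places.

11.3920

The regression of V on U has slope ρ·σ_V/σ_U and passes through (μ_U, μ_V).
E[V | U=12.2] = 10.6 + (0.72)·(1.1/2.7)·(12.2 − (9.5)) = 10.6 + (0.29333)·(2.7) = 11.3920.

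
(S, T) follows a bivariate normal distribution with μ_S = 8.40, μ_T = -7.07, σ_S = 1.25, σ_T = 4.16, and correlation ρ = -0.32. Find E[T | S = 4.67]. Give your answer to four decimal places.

-3.0977

E[T | S=x] = μ_T + ρ(σ_T/σ_S)(x − μ_S) for jointly normal variables.
E[T | S=4.67] = -7.07 + (-0.32)·(4.16/1.25)·(4.67 − (8.40)) = -7.07 + (-1.06496)·(-3.73) = -3.0977.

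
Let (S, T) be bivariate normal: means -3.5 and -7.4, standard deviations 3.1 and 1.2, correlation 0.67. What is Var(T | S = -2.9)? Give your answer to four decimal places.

For a bivariate normal, Var(T | S=x) = σ_T²(1 − ρ²).
Var(T | S=-2.9) = (1.2)²·(1 − (0.67)²) = 1.44·0.5511 = 0.7936.

0.7936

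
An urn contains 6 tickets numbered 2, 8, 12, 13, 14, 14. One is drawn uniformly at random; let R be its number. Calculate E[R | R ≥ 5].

61/5

P(R ≥ 5) = 5/6.
Σ over the event: 8·1/6 + 12·1/6 + 13·1/6 + 14·1/3 = 61/6.
E[R | R ≥ 5] = (61/6) / (5/6) = 61/5.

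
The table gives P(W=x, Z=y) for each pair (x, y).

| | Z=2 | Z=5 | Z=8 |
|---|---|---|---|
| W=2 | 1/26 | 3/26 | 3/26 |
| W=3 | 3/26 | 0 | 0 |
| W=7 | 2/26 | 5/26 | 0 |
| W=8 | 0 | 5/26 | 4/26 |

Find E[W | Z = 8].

P(Z = 8) = 7/26.
Σ W·P over the event = 2·(3/26) + 8·(4/26) = 19/13.
E[W | Z = 8] = (19/13) / (7/26) = 38/7.

38/7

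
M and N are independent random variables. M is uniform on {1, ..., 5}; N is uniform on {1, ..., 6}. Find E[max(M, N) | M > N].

4

P(M > N) = 1/3.
Summing max(M,N)·P(x,y) over outcomes with M > N gives 4/3.
E[max(M, N) | M > N] = (4/3) / (1/3) = 4.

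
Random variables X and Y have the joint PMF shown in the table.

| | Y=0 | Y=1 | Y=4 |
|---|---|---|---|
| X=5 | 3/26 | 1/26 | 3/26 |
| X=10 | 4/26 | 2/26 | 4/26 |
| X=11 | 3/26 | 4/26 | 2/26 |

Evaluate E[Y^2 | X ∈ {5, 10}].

P(X ∈ {5, 10}) = 17/26.
Σ Y^2·P over the event = 0·(3/26) + 1·(1/26) + 16·(3/26) + 0·(4/26) + 1·(2/26) + 16·(4/26) = 115/26.
E[Y^2 | X ∈ {5, 10}] = (115/26) / (17/26) = 115/17.

115/17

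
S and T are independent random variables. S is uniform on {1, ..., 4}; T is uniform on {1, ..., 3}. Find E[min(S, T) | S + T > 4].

Outcomes with S + T > 4: (2,3), (3,2), (3,3), (4,1), (4,2), (4,3), each with probability 1/12.
E[min(S, T) | S + T > 4] = (2 + 2 + 3 + 1 + 2 + 3) / 6 = 13/6.

13/6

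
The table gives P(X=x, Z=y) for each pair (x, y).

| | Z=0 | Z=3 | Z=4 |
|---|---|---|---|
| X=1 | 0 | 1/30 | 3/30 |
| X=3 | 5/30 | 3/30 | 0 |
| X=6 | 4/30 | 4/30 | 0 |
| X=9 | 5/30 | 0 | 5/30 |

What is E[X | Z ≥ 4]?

6

P(Z ≥ 4) = 4/15.
Σ X·P over the event = 1·(3/30) + 9·(5/30) = 8/5.
E[X | Z ≥ 4] = (8/5) / (4/15) = 6.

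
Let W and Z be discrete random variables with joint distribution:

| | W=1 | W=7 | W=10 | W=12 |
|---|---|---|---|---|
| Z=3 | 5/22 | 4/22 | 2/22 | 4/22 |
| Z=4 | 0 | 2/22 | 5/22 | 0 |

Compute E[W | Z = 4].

P(Z = 4) = 7/22.
Σ W·P over the event = 7·(2/22) + 10·(5/22) = 32/11.
E[W | Z = 4] = (32/11) / (7/22) = 64/7.

64/7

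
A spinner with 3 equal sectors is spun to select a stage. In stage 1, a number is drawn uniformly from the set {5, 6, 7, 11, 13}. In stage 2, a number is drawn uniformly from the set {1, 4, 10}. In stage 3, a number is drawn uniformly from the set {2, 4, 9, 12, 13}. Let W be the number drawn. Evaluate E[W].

E[W | stage 1] = (5+6+7+11+13)/5 = 42/5.
E[W | stage 2] = (1+4+10)/3 = 5.
E[W | stage 3] = (2+4+9+12+13)/5 = 8.
E[W] = (1/3)·(42/5) + (1/3)·(5) + (1/3)·(8) = 107/15.

107/15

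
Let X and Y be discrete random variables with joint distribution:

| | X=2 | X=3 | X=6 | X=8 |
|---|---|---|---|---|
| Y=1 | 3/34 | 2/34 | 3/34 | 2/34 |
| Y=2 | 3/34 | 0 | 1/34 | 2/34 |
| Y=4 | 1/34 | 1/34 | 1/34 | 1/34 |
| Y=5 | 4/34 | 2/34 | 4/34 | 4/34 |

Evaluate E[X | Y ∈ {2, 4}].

P(Y ∈ {2, 4}) = 5/17.
Σ X·P over the event = 2·(3/34) + 2·(1/34) + 3·(1/34) + 6·(1/34) + 6·(1/34) + 8·(2/34) + 8·(1/34) = 47/34.
E[X | Y ∈ {2, 4}] = (47/34) / (5/17) = 47/10.

47/10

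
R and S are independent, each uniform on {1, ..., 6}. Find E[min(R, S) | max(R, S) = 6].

P(max(R, S) = 6) = 11/36.
Summing min(R,S)·P(x,y) over outcomes with max(R, S) = 6 gives 1.
E[min(R, S) | max(R, S) = 6] = (1) / (11/36) = 36/11.

36/11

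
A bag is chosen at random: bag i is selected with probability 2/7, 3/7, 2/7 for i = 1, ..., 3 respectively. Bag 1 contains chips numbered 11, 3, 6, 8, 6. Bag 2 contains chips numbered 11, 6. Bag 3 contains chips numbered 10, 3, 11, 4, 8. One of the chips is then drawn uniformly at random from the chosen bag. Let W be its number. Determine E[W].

E[W | bag 1] = (11+3+6+8+6)/5 = 34/5.
E[W | bag 2] = (11+6)/2 = 17/2.
E[W | bag 3] = (10+3+11+4+8)/5 = 36/5.
E[W] = (2/7)·(34/5) + (3/7)·(17/2) + (2/7)·(36/5) = 107/14.

107/14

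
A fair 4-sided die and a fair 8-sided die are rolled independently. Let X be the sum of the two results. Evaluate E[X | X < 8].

46/9

P(X < 8) = 9/16.
Σ over the event: 2·1/32 + 3·1/16 + 4·3/32 + 5·1/8 + 6·1/8 + 7·1/8 = 23/8.
E[X | X < 8] = (23/8) / (9/16) = 46/9.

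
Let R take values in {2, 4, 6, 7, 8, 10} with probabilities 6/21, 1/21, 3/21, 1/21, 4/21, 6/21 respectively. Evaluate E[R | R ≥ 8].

46/5

P(R ≥ 8) = 10/21.
Σ over the event: 8·4/21 + 10·2/7 = 92/21.
E[R | R ≥ 8] = (92/21) / (10/21) = 46/5.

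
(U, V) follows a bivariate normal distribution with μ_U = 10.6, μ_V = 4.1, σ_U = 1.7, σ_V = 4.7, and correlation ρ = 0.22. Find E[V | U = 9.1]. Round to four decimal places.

3.1876

The regression of V on U has slope ρ·σ_V/σ_U and passes through (μ_U, μ_V).
E[V | U=9.1] = 4.1 + (0.22)·(4.7/1.7)·(9.1 − (10.6)) = 4.1 + (0.60824)·(-1.5) = 3.1876.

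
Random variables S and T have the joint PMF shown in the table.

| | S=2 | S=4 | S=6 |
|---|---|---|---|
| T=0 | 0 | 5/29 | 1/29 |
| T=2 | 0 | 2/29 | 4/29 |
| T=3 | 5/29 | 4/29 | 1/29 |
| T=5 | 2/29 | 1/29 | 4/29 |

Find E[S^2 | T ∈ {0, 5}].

P(T ∈ {0, 5}) = 13/29.
Summing S^2·P(S=x,T=y) over the conditioning event gives 284/29.
E[S^2 | T ∈ {0, 5}] = (284/29) / (13/29) = 284/13.

284/13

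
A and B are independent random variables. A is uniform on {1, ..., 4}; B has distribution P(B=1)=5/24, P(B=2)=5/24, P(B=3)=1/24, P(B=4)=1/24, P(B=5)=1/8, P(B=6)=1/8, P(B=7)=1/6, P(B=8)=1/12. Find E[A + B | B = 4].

P(B = 4) = 1/24.
Summing (A+B)·P(x,y) over outcomes with B = 4 gives 13/48.
E[A + B | B = 4] = (13/48) / (1/24) = 13/2.

13/2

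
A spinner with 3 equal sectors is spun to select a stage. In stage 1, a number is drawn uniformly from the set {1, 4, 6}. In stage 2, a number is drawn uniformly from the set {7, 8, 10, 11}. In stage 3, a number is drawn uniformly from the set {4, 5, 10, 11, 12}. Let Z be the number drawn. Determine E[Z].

316/45

E[Z | stage 1] = (1+4+6)/3 = 11/3.
E[Z | stage 2] = (7+8+10+11)/4 = 9.
E[Z | stage 3] = (4+5+10+11+12)/5 = 42/5.
E[Z] = (1/3)·(11/3) + (1/3)·(9) + (1/3)·(42/5) = 316/45.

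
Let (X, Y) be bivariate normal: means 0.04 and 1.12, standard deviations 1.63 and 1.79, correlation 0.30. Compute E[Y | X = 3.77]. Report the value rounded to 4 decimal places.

For a bivariate normal, E[Y | X=x] = μ_Y + ρ·(σ_Y/σ_X)·(x − μ_X).
E[Y | X=3.77] = 1.12 + (0.30)·(1.79/1.63)·(3.77 − (0.04)) = 1.12 + (0.32945)·(3.73) = 2.3488.

2.3488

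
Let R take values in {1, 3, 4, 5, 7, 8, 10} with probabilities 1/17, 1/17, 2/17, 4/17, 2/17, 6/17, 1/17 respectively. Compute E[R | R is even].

22/3

P(R is even) = 9/17.
Σ over the event: 4·2/17 + 8·6/17 + 10·1/17 = 66/17.
E[R | R is even] = (66/17) / (9/17) = 22/3.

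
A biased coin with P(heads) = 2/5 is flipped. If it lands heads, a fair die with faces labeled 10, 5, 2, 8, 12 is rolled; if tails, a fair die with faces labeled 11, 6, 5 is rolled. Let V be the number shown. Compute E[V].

E[V | heads] = (10+5+2+8+12)/5 = 37/5.
E[V | tails] = (11+6+5)/3 = 22/3.
E[V] = (2/5)·(37/5) + (3/5)·(22/3) = 184/25.

184/25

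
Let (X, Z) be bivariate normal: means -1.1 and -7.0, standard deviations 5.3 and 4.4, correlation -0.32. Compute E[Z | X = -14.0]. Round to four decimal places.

-3.5730

The regression of Z on X has slope ρ·σ_Z/σ_X and passes through (μ_X, μ_Z).
E[Z | X=-14.0] = -7.0 + (-0.32)·(4.4/5.3)·(-14.0 − (-1.1)) = -7.0 + (-0.26566)·(-12.9) = -3.5730.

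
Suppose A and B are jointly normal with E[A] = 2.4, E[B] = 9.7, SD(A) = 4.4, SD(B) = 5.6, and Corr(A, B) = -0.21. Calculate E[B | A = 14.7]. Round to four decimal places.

The regression of B on A has slope ρ·σ_B/σ_A and passes through (μ_A, μ_B).
E[B | A=14.7] = 9.7 + (-0.21)·(5.6/4.4)·(14.7 − (2.4)) = 9.7 + (-0.267273)·(12.3) = 6.4125.

6.4125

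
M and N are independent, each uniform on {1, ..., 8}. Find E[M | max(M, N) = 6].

51/11

P(max(M, N) = 6) = 11/64.
Summing M·P(x,y) over outcomes with max(M, N) = 6 gives 51/64.
E[M | max(M, N) = 6] = (51/64) / (11/64) = 51/11.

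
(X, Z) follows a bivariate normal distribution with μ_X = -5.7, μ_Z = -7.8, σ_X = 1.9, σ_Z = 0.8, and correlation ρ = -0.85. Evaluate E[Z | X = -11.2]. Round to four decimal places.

-5.8316

The regression of Z on X has slope ρ·σ_Z/σ_X and passes through (μ_X, μ_Z).
E[Z | X=-11.2] = -7.8 + (-0.85)·(0.8/1.9)·(-11.2 − (-5.7)) = -7.8 + (-0.35789)·(-5.5) = -5.8316.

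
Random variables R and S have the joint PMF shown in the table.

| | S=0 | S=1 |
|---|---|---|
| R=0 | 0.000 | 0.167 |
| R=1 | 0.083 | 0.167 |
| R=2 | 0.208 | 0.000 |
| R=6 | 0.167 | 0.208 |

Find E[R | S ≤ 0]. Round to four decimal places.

P(S ≤ 0) = 0.458.
Summing R·P(R=x,S=y) over the conditioning event gives 1.501.
E[R | S ≤ 0] = (1.501) / (0.458) = 3.2773.

3.2773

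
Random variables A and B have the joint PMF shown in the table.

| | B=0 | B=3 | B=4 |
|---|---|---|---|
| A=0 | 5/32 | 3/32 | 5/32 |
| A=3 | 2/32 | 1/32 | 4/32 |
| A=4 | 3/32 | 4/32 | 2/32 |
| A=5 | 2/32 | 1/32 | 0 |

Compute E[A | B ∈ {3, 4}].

11/5

P(B ∈ {3, 4}) = 5/8.
Σ A·P over the event = 0·(3/32) + 0·(5/32) + 3·(1/32) + 3·(4/32) + 4·(4/32) + 4·(2/32) + 5·(1/32) = 11/8.
E[A | B ∈ {3, 4}] = (11/8) / (5/8) = 11/5.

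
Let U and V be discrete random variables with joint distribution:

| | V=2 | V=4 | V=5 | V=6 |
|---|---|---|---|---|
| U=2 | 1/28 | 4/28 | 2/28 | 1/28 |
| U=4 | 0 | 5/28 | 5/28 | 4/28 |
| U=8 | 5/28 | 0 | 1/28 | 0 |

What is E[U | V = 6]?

P(V = 6) = 5/28.
Σ U·P over the event = 2·(1/28) + 4·(4/28) = 9/14.
E[U | V = 6] = (9/14) / (5/28) = 18/5.

18/5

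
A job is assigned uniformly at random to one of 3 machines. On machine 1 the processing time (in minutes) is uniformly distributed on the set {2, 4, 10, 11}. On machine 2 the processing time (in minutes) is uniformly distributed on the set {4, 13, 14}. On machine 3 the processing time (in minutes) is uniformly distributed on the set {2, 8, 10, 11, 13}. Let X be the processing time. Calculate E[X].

E[X | machine 1] = (2+4+10+11)/4 = 27/4.
E[X | machine 2] = (4+13+14)/3 = 31/3.
E[X | machine 3] = (2+8+10+11+13)/5 = 44/5.
E[X] = (1/3)·(27/4) + (1/3)·(31/3) + (1/3)·(44/5) = 1553/180.

1553/180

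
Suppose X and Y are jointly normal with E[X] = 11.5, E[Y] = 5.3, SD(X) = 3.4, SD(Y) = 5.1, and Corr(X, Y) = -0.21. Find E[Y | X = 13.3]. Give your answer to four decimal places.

The regression of Y on X has slope ρ·σ_Y/σ_X and passes through (μ_X, μ_Y).
E[Y | X=13.3] = 5.3 + (-0.21)·(5.1/3.4)·(13.3 − (11.5)) = 5.3 + (-0.315)·(1.8) = 4.7330.

4.7330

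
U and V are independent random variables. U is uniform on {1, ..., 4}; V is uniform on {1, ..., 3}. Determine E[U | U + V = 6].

P(U + V = 6) = 1/6.
Summing U·P(x,y) over outcomes with U + V = 6 gives 7/12.
E[U | U + V = 6] = (7/12) / (1/6) = 7/2.

7/2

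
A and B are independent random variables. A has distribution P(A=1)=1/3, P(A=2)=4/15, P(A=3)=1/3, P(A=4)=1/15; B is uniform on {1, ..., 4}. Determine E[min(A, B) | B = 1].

1

P(B = 1) = 1/4.
Summing min(A,B)·P(x,y) over outcomes with B = 1 gives 1/4.
E[min(A, B) | B = 1] = (1/4) / (1/4) = 1.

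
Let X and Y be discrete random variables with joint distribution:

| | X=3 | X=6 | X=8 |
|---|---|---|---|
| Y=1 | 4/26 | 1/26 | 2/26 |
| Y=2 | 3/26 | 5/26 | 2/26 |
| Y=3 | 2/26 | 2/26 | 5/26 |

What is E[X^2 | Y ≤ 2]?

535/17

P(Y ≤ 2) = 17/26.
Σ X^2·P over the event = 9·(4/26) + 9·(3/26) + 36·(1/26) + 36·(5/26) + 64·(2/26) + 64·(2/26) = 535/26.
E[X^2 | Y ≤ 2] = (535/26) / (17/26) = 535/17.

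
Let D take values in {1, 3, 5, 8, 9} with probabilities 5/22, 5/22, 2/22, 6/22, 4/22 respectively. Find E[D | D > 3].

47/6

P(D > 3) = 6/11.
Σ over the event: 5·1/11 + 8·3/11 + 9·2/11 = 47/11.
E[D | D > 3] = (47/11) / (6/11) = 47/6.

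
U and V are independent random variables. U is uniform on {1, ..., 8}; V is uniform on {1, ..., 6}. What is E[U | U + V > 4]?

P(U + V > 4) = 7/8.
Summing U·P(x,y) over outcomes with U + V > 4 gives 103/24.
E[U | U + V > 4] = (103/24) / (7/8) = 103/21.

103/21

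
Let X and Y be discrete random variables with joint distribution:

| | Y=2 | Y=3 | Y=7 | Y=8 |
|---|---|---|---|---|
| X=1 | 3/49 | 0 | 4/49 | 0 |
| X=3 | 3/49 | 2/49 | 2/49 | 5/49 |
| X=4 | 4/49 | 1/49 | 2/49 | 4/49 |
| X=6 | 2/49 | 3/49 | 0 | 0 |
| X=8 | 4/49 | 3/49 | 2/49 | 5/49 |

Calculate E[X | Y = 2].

P(Y = 2) = 16/49.
Σ X·P over the event = 1·(3/49) + 3·(3/49) + 4·(4/49) + 6·(2/49) + 8·(4/49) = 72/49.
E[X | Y = 2] = (72/49) / (16/49) = 9/2.

9/2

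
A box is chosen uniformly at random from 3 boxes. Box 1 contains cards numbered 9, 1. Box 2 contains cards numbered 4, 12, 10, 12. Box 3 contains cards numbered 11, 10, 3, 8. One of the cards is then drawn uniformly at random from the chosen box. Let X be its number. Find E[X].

E[X | box 1] = (9+1)/2 = 5.
E[X | box 2] = (4+12+10+12)/4 = 19/2.
E[X | box 3] = (11+10+3+8)/4 = 8.
By the law of total expectation,
E[X] = (1/3)·(5) + (1/3)·(19/2) + (1/3)·(8) = 15/2.

15/2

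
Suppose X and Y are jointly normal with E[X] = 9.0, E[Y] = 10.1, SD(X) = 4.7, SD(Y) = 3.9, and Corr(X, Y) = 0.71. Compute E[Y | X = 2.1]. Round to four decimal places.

6.0349

The regression of Y on X has slope ρ·σ_Y/σ_X and passes through (μ_X, μ_Y).
E[Y | X=2.1] = 10.1 + (0.71)·(3.9/4.7)·(2.1 − (9.0)) = 10.1 + (0.58915)·(-6.9) = 6.0349.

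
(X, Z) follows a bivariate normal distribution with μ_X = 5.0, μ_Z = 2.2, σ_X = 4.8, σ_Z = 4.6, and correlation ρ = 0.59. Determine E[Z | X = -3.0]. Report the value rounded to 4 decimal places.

For a bivariate normal, E[Z | X=x] = μ_Z + ρ·(σ_Z/σ_X)·(x − μ_X).
E[Z | X=-3.0] = 2.2 + (0.59)·(4.6/4.8)·(-3.0 − (5.0)) = 2.2 + (0.565417)·(-8) = -2.3233.

-2.3233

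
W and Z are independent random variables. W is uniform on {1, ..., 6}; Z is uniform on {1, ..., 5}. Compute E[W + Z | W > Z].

7

P(W > Z) = 1/2.
Summing (W+Z)·P(x,y) over outcomes with W > Z gives 7/2.
E[W + Z | W > Z] = (7/2) / (1/2) = 7.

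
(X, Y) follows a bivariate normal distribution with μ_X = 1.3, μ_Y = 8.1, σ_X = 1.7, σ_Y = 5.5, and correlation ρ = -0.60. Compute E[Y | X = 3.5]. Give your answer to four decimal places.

The regression of Y on X has slope ρ·σ_Y/σ_X and passes through (μ_X, μ_Y).
E[Y | X=3.5] = 8.1 + (-0.60)·(5.5/1.7)·(3.5 − (1.3)) = 8.1 + (-1.9412)·(2.2) = 3.8294.

3.8294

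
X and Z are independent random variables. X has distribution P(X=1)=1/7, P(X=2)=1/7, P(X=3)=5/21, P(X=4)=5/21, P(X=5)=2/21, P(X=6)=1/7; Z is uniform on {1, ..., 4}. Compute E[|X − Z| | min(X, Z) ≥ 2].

73/54

P(min(X, Z) ≥ 2) = 9/14.
Summing |X−Z|·P(x,y) over outcomes with min(X, Z) ≥ 2 gives 73/84.
E[|X − Z| | min(X, Z) ≥ 2] = (73/84) / (9/14) = 73/54.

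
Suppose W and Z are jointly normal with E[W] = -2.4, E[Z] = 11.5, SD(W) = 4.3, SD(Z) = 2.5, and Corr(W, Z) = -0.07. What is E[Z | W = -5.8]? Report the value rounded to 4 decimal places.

The regression of Z on W has slope ρ·σ_Z/σ_W and passes through (μ_W, μ_Z).
E[Z | W=-5.8] = 11.5 + (-0.07)·(2.5/4.3)·(-5.8 − (-2.4)) = 11.5 + (-0.040698)·(-3.4) = 11.6384.

11.6384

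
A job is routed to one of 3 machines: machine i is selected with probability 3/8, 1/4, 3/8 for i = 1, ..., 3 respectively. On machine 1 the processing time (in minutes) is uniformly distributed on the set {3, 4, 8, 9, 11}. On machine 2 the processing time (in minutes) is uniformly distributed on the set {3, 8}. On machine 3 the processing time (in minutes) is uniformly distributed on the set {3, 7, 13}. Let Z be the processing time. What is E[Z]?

E[Z | machine 1] = (3+4+8+9+11)/5 = 7.
E[Z | machine 2] = (3+8)/2 = 11/2.
E[Z | machine 3] = (3+7+13)/3 = 23/3.
E[Z] = (3/8)·(7) + (1/4)·(11/2) + (3/8)·(23/3) = 55/8.

55/8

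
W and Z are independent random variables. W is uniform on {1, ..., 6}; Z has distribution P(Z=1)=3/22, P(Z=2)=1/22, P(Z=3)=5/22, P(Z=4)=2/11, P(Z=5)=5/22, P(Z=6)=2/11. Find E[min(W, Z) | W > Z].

P(W > Z) = 47/132.
Summing min(W,Z)·P(x,y) over outcomes with W > Z gives 125/132.
E[min(W, Z) | W > Z] = (125/132) / (47/132) = 125/47.

125/47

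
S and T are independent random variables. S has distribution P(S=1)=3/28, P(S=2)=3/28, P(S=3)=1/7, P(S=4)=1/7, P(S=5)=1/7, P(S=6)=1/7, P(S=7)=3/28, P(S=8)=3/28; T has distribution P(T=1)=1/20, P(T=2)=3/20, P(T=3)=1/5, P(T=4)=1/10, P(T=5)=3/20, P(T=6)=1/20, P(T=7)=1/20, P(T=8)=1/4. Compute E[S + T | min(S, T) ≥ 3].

119/11

P(min(S, T) ≥ 3) = 22/35.
Summing (S+T)·P(x,y) over outcomes with min(S, T) ≥ 3 gives 34/5.
E[S + T | min(S, T) ≥ 3] = (34/5) / (22/35) = 119/11.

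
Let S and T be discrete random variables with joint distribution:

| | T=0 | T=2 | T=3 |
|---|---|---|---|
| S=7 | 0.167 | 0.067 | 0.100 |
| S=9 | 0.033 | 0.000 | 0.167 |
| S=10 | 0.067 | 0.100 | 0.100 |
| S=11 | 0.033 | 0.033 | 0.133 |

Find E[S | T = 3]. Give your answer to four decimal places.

P(T = 3) = 0.500.
Σ S·P over the event = 7·(0.100) + 9·(0.167) + 10·(0.100) + 11·(0.133) = 4.666.
E[S | T = 3] = (4.666) / (0.500) = 9.3320.

9.3320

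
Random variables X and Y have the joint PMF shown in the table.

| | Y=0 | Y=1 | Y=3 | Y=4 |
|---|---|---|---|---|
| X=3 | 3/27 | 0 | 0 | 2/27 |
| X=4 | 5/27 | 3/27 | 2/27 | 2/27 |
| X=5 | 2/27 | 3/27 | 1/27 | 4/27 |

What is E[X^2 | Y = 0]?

157/10

P(Y = 0) = 10/27.
Σ X^2·P over the event = 9·(3/27) + 16·(5/27) + 25·(2/27) = 157/27.
E[X^2 | Y = 0] = (157/27) / (10/27) = 157/10.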